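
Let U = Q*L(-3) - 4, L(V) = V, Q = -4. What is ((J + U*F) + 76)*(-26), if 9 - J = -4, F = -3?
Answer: -1690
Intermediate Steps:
U = 8 (U = -4*(-3) - 4 = 12 - 4 = 8)
J = 13 (J = 9 - 1*(-4) = 9 + 4 = 13)
((J + U*F) + 76)*(-26) = ((13 + 8*(-3)) + 76)*(-26) = ((13 - 24) + 76)*(-26) = (-11 + 76)*(-26) = 65*(-26) = -1690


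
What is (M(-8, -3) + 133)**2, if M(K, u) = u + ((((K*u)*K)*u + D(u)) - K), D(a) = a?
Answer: 505521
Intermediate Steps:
M(K, u) = -K + 2*u + K**2*u**2 (M(K, u) = u + ((((K*u)*K)*u + u) - K) = u + (((u*K**2)*u + u) - K) = u + ((K**2*u**2 + u) - K) = u + ((u + K**2*u**2) - K) = u + (u - K + K**2*u**2) = -K + 2*u + K**2*u**2)
(M(-8, -3) + 133)**2 = ((-1*(-8) + 2*(-3) + (-8)**2*(-3)**2) + 133)**2 = ((8 - 6 + 64*9) + 133)**2 = ((8 - 6 + 576) + 133)**2 = (578 + 133)**2 = 711**2 = 505521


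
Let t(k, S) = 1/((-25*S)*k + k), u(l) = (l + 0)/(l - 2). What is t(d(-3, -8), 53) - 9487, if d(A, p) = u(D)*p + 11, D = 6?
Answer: -12560787/1324 ≈ -9487.0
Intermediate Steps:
u(l) = l/(-2 + l)
d(A, p) = 11 + 3*p/2 (d(A, p) = (6/(-2 + 6))*p + 11 = (6/4)*p + 11 = (6*(¼))*p + 11 = 3*p/2 + 11 = 11 + 3*p/2)
t(k, S) = 1/(k - 25*S*k) (t(k, S) = 1/(-25*S*k + k) = 1/(k - 25*S*k))
t(d(-3, -8), 53) - 9487 = -1/((11 + (3/2)*(-8))*(-1 + 25*53)) - 9487 = -1/((11 - 12)*(-1 + 1325)) - 9487 = -1/(-1*1324) - 9487 = -1*(-1)*1/1324 - 9487 = 1/1324 - 9487 = -12560787/1324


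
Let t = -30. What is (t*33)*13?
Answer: -12870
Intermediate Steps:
(t*33)*13 = -30*33*13 = -990*13 = -12870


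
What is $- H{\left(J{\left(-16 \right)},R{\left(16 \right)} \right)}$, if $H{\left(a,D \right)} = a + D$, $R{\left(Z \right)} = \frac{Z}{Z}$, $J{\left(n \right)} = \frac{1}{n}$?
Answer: $- \frac{15}{16} \approx -0.9375$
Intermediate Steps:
$R{\left(Z \right)} = 1$
$H{\left(a,D \right)} = D + a$
$- H{\left(J{\left(-16 \right)},R{\left(16 \right)} \right)} = - (1 + \frac{1}{-16}) = - (1 - \frac{1}{16}) = \left(-1\right) \frac{15}{16} = - \frac{15}{16}$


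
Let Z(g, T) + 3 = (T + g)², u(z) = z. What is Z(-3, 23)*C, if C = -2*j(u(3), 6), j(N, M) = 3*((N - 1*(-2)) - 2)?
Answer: -7146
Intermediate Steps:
Z(g, T) = -3 + (T + g)²
j(N, M) = 3*N (j(N, M) = 3*((N + 2) - 2) = 3*((2 + N) - 2) = 3*N)
C = -18 (C = -6*3 = -2*9 = -18)
Z(-3, 23)*C = (-3 + (23 - 3)²)*(-18) = (-3 + 20²)*(-18) = (-3 + 400)*(-18) = 397*(-18) = -7146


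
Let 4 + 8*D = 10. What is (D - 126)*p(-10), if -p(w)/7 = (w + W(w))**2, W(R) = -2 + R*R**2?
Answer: 897918252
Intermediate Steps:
W(R) = -2 + R**3
D = 3/4 (D = -1/2 + (1/8)*10 = -1/2 + 5/4 = 3/4 ≈ 0.75000)
p(w) = -7*(-2 + w + w**3)**2 (p(w) = -7*(w + (-2 + w**3))**2 = -7*(-2 + w + w**3)**2)
(D - 126)*p(-10) = (3/4 - 126)*(-7*(-2 - 10 + (-10)**3)**2) = -(-3507)*(-2 - 10 - 1000)**2/4 = -(-3507)*(-1012)**2/4 = -(-3507)*1024144/4 = -501/4*(-7169008) = 897918252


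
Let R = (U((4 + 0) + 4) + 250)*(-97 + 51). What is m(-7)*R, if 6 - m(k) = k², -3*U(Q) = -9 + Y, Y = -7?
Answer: 1515148/3 ≈ 5.0505e+5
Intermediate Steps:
U(Q) = 16/3 (U(Q) = -(-9 - 7)/3 = -⅓*(-16) = 16/3)
R = -35236/3 (R = (16/3 + 250)*(-97 + 51) = (766/3)*(-46) = -35236/3 ≈ -11745.)
m(k) = 6 - k²
m(-7)*R = (6 - 1*(-7)²)*(-35236/3) = (6 - 1*49)*(-35236/3) = (6 - 49)*(-35236/3) = -43*(-35236/3) = 1515148/3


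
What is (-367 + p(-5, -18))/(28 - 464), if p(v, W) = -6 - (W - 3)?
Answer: 88/109 ≈ 0.80734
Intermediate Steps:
p(v, W) = -3 - W (p(v, W) = -6 - (-3 + W) = -6 + (3 - W) = -3 - W)
(-367 + p(-5, -18))/(28 - 464) = (-367 + (-3 - 1*(-18)))/(28 - 464) = (-367 + (-3 + 18))/(-436) = (-367 + 15)*(-1/436) = -352*(-1/436) = 88/109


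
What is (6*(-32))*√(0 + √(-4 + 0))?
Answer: -192 - 192*I ≈ -192.0 - 192.0*I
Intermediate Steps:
(6*(-32))*√(0 + √(-4 + 0)) = -192*√(0 + √(-4)) = -(192 + 192*I) = -192*(1 + I) = -192 - 192*I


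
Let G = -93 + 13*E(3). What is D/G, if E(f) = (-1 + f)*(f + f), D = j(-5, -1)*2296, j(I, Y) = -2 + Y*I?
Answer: 328/3 ≈ 109.33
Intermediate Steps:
j(I, Y) = -2 + I*Y
D = 6888 (D = (-2 - 5*(-1))*2296 = (-2 + 5)*2296 = 3*2296 = 6888)
E(f) = 2*f*(-1 + f) (E(f) = (-1 + f)*(2*f) = 2*f*(-1 + f))
G = 63 (G = -93 + 13*(2*3*(-1 + 3)) = -93 + 13*(2*3*2) = -93 + 13*12 = -93 + 156 = 63)
D/G = 6888/63 = 6888*(1/63) = 328/3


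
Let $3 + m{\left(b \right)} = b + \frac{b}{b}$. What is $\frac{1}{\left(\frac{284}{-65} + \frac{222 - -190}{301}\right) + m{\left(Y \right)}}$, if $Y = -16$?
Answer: $- \frac{19565}{410874} \approx -0.047618$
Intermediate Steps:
$m{\left(b \right)} = -2 + b$ ($m{\left(b \right)} = -3 + \left(b + \frac{b}{b}\right) = -3 + \left(b + 1\right) = -3 + \left(1 + b\right) = -2 + b$)
$\frac{1}{\left(\frac{284}{-65} + \frac{222 - -190}{301}\right) + m{\left(Y \right)}} = \frac{1}{\left(\frac{284}{-65} + \frac{222 - -190}{301}\right) - 18} = \frac{1}{\left(284 \left(- \frac{1}{65}\right) + \left(222 + 190\right) \frac{1}{301}\right) - 18} = \frac{1}{\left(- \frac{284}{65} + 412 \cdot \frac{1}{301}\right) - 18} = \frac{1}{\left(- \frac{284}{65} + \frac{412}{301}\right) - 18} = \frac{1}{- \frac{58704}{19565} - 18} = \frac{1}{- \frac{410874}{19565}} = - \frac{19565}{410874}$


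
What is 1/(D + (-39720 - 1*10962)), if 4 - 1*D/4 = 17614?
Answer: -1/121122 ≈ -8.2561e-6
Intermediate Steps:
D = -70440 (D = 16 - 4*17614 = 16 - 70456 = -70440)
1/(D + (-39720 - 1*10962)) = 1/(-70440 + (-39720 - 1*10962)) = 1/(-70440 + (-39720 - 10962)) = 1/(-70440 - 50682) = 1/(-121122) = -1/121122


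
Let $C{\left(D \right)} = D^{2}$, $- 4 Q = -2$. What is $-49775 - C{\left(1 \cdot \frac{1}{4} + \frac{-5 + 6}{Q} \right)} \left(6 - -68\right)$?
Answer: $- \frac{401197}{8} \approx -50150.0$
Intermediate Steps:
$Q = \frac{1}{2}$ ($Q = \left(- \frac{1}{4}\right) \left(-2\right) = \frac{1}{2} \approx 0.5$)
$-49775 - C{\left(1 \cdot \frac{1}{4} + \frac{-5 + 6}{Q} \right)} \left(6 - -68\right) = -49775 - \left(1 \cdot \frac{1}{4} + \left(-5 + 6\right) \frac{1}{\frac{1}{2}}\right)^{2} \left(6 - -68\right) = -49775 - \left(1 \cdot \frac{1}{4} + 1 \cdot 2\right)^{2} \left(6 + 68\right) = -49775 - \left(\frac{1}{4} + 2\right)^{2} \cdot 74 = -49775 - \left(\frac{9}{4}\right)^{2} \cdot 74 = -49775 - \frac{81}{16} \cdot 74 = -49775 - \frac{2997}{8} = - \frac{401197}{8}$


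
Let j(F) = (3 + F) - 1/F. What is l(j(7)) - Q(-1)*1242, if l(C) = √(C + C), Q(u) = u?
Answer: 1242 + √966/7 ≈ 1246.4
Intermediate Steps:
j(F) = 3 + F - 1/F
l(C) = √2*√C (l(C) = √(2*C) = √2*√C)
l(j(7)) - Q(-1)*1242 = √2*√(3 + 7 - 1/7) - (-1)*1242 = √2*√(3 + 7 - 1*⅐) - 1*(-1242) = √2*√(3 + 7 - ⅐) + 1242 = √2*√(69/7) + 1242 = √2*(√483/7) + 1242 = √966/7 + 1242 = 1242 + √966/7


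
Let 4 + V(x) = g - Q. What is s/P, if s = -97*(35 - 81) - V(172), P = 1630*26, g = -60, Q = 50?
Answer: 88/815 ≈ 0.10798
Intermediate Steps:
V(x) = -114 (V(x) = -4 + (-60 - 1*50) = -4 + (-60 - 50) = -4 - 110 = -114)
P = 42380
s = 4576 (s = -97*(35 - 81) - 1*(-114) = -97*(-46) + 114 = 4462 + 114 = 4576)
s/P = 4576/42380 = 4576*(1/42380) = 88/815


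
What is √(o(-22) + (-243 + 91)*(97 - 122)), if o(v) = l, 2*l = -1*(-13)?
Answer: √15226/2 ≈ 61.697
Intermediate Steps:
l = 13/2 (l = (-1*(-13))/2 = (½)*13 = 13/2 ≈ 6.5000)
o(v) = 13/2
√(o(-22) + (-243 + 91)*(97 - 122)) = √(13/2 + (-243 + 91)*(97 - 122)) = √(13/2 - 152*(-25)) = √(13/2 + 3800) = √(7613/2) = √15226/2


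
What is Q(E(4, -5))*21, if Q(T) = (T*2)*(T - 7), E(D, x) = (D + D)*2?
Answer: 6048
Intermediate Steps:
E(D, x) = 4*D (E(D, x) = (2*D)*2 = 4*D)
Q(T) = 2*T*(-7 + T) (Q(T) = (2*T)*(-7 + T) = 2*T*(-7 + T))
Q(E(4, -5))*21 = (2*(4*4)*(-7 + 4*4))*21 = (2*16*(-7 + 16))*21 = (2*16*9)*21 = 288*21 = 6048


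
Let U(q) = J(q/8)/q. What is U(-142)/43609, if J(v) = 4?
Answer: -2/3096239 ≈ -6.4594e-7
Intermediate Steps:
U(q) = 4/q
U(-142)/43609 = (4/(-142))/43609 = (4*(-1/142))*(1/43609) = -2/71*1/43609 = -2/3096239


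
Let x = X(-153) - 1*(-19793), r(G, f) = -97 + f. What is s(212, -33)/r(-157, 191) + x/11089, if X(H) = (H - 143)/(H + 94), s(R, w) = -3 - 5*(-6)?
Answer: 127464579/61499594 ≈ 2.0726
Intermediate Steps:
s(R, w) = 27 (s(R, w) = -3 + 30 = 27)
X(H) = (-143 + H)/(94 + H)
x = 1168083/59 (x = (-143 - 153)/(94 - 153) - 1*(-19793) = -296/(-59) + 19793 = -1/59*(-296) + 19793 = 296/59 + 19793 = 1168083/59 ≈ 19798.)
s(212, -33)/r(-157, 191) + x/11089 = 27/(-97 + 191) + (1168083/59)/11089 = 27/94 + (1168083/59)*(1/11089) = 27*(1/94) + 1168083/654251 = 27/94 + 1168083/654251 = 127464579/61499594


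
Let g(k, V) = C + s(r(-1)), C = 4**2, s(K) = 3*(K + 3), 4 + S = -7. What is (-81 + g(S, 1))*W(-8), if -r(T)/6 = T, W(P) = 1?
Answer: -38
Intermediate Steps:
S = -11 (S = -4 - 7 = -11)
r(T) = -6*T
s(K) = 9 + 3*K (s(K) = 3*(3 + K) = 9 + 3*K)
C = 16
g(k, V) = 43 (g(k, V) = 16 + (9 + 3*(-6*(-1))) = 16 + (9 + 3*6) = 16 + (9 + 18) = 16 + 27 = 43)
(-81 + g(S, 1))*W(-8) = (-81 + 43)*1 = -38*1 = -38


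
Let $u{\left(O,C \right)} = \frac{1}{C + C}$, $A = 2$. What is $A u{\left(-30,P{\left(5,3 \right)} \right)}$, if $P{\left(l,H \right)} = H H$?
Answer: $\frac{1}{9} \approx 0.11111$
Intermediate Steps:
$P{\left(l,H \right)} = H^{2}$
$u{\left(O,C \right)} = \frac{1}{2 C}$
$A u{\left(-30,P{\left(5,3 \right)} \right)} = 2 \frac{1}{2 \cdot 3^{2}} = 2 \frac{1}{2 \cdot 9} = 2 \cdot \frac{1}{2} \cdot \frac{1}{9} = 2 \cdot \frac{1}{18} = \frac{1}{9}$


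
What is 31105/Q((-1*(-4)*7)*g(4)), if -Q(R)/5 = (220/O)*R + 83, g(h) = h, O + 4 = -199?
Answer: 180409/1113 ≈ 162.09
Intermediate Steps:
O = -203 (O = -4 - 199 = -203)
Q(R) = -415 + 1100*R/203 (Q(R) = -5*((220/(-203))*R + 83) = -5*((220*(-1/203))*R + 83) = -5*(-220*R/203 + 83) = -5*(83 - 220*R/203) = -415 + 1100*R/203)
31105/Q((-1*(-4)*7)*g(4)) = 31105/(-415 + 1100*((-1*(-4)*7)*4)/203) = 31105/(-415 + 1100*((4*7)*4)/203) = 31105/(-415 + 1100*(28*4)/203) = 31105/(-415 + (1100/203)*112) = 31105/(-415 + 17600/29) = 31105/(5565/29) = 31105*(29/5565) = 180409/1113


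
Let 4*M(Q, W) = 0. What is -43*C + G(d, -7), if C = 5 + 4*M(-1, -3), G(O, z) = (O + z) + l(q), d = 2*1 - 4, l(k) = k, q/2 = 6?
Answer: -212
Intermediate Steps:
q = 12 (q = 2*6 = 12)
d = -2 (d = 2 - 4 = -2)
M(Q, W) = 0 (M(Q, W) = (1/4)*0 = 0)
G(O, z) = 12 + O + z (G(O, z) = (O + z) + 12 = 12 + O + z)
C = 5 (C = 5 + 4*0 = 5 + 0 = 5)
-43*C + G(d, -7) = -43*5 + (12 - 2 - 7) = -215 + 3 = -212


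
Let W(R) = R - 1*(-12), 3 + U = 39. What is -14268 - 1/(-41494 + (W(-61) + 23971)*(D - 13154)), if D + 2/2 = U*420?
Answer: -670099987249/46965236 ≈ -14268.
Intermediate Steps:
U = 36 (U = -3 + 39 = 36)
D = 15119 (D = -1 + 36*420 = -1 + 15120 = 15119)
W(R) = 12 + R (W(R) = R + 12 = 12 + R)
-14268 - 1/(-41494 + (W(-61) + 23971)*(D - 13154)) = -14268 - 1/(-41494 + ((12 - 61) + 23971)*(15119 - 13154)) = -14268 - 1/(-41494 + (-49 + 23971)*1965) = -14268 - 1/(-41494 + 23922*1965) = -14268 - 1/(-41494 + 47006730) = -14268 - 1/46965236 = -670099987249/46965236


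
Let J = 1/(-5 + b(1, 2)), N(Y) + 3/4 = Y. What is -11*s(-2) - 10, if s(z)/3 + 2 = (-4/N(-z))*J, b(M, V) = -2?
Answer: 1432/35 ≈ 40.914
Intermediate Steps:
N(Y) = -¾ + Y
J = -⅐ (J = 1/(-5 - 2) = 1/(-7) = -⅐ ≈ -0.14286)
s(z) = -6 + 12/(7*(-¾ - z)) (s(z) = -6 + 3*(-4/(-¾ - z)*(-⅐)) = -6 + 3*(4/(7*(-¾ - z))) = -6 + 12/(7*(-¾ - z)))
-11*s(-2) - 10 = -66*(-29 - 28*(-2))/(7*(3 + 4*(-2))) - 10 = -66*(-29 + 56)/(7*(3 - 8)) - 10 = -66*27/(7*(-5)) - 10 = -66*(-1)*27/(7*5) - 10 = -11*(-162/35) - 10 = 1782/35 - 10 = 1432/35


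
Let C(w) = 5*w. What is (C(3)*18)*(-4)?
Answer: -1080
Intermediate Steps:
(C(3)*18)*(-4) = ((5*3)*18)*(-4) = (15*18)*(-4) = 270*(-4) = -1080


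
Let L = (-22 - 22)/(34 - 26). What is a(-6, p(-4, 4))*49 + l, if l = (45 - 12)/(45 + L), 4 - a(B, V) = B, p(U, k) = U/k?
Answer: 38776/79 ≈ 490.84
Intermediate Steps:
a(B, V) = 4 - B
L = -11/2 (L = -44/8 = -44*⅛ = -11/2 ≈ -5.5000)
l = 66/79 (l = (45 - 12)/(45 - 11/2) = 33/(79/2) = 33*(2/79) = 66/79 ≈ 0.83544)
a(-6, p(-4, 4))*49 + l = (4 - 1*(-6))*49 + 66/79 = (4 + 6)*49 + 66/79 = 10*49 + 66/79 = 490 + 66/79 = 38776/79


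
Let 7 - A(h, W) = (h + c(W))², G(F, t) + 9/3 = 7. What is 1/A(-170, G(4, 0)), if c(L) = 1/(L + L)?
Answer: -64/1846433 ≈ -3.4661e-5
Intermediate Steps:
c(L) = 1/(2*L)
G(F, t) = 4 (G(F, t) = -3 + 7 = 4)
A(h, W) = 7 - (h + 1/(2*W))²
1/A(-170, G(4, 0)) = 1/(7 - ¼*(1 + 2*4*(-170))²/4²) = 1/(7 - ¼*1/16*(1 - 1360)²) = 1/(7 - ¼*1/16*(-1359)²) = 1/(7 - ¼*1/16*1846881) = 1/(7 - 1846881/64) = 1/(-1846433/64) = -64/1846433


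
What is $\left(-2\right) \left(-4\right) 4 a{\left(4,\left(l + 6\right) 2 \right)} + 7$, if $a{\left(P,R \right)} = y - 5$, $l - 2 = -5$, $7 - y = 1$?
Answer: $39$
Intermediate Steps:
$y = 6$ ($y = 7 - 1 = 6$)
$l = -3$ ($l = 2 - 5 = -3$)
$a{\left(P,R \right)} = 1$ ($a{\left(P,R \right)} = 6 - 5 = 1$)
$\left(-2\right) \left(-4\right) 4 a{\left(4,\left(l + 6\right) 2 \right)} + 7 = \left(-2\right) \left(-4\right) 4 \cdot 1 + 7 = 8 \cdot 4 \cdot 1 + 7 = 32 \cdot 1 + 7 = 32 + 7 = 39$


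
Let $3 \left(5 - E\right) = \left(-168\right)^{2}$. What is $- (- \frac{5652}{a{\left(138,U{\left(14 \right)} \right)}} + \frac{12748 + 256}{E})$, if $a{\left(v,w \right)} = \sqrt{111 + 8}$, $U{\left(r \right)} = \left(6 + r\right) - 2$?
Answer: $\frac{13004}{9403} + \frac{5652 \sqrt{119}}{119} \approx 519.5$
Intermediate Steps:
$U{\left(r \right)} = 4 + r$
$a{\left(v,w \right)} = \sqrt{119}$
$E = -9403$ ($E = 5 - \frac{\left(-168\right)^{2}}{3} = 5 - 9408 = -9403$)
$- (- \frac{5652}{a{\left(138,U{\left(14 \right)} \right)}} + \frac{12748 + 256}{E}) = - (- \frac{5652}{\sqrt{119}} + \frac{12748 + 256}{-9403}) = - (- 5652 \frac{\sqrt{119}}{119} + 13004 \left(- \frac{1}{9403}\right)) = - (- \frac{5652 \sqrt{119}}{119} - \frac{13004}{9403}) = - (- \frac{13004}{9403} - \frac{5652 \sqrt{119}}{119}) = \frac{13004}{9403} + \frac{5652 \sqrt{119}}{119}$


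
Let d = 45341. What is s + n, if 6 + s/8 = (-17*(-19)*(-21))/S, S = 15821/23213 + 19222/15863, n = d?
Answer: 3865117498607/232389603 ≈ 16632.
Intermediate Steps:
n = 45341
S = 697168809/368227819 (S = 15821*(1/23213) + 19222*(1/15863) = 15821/23213 + 19222/15863 = 697168809/368227819 ≈ 1.8933)
s = -6671659491016/232389603 (s = -48 + 8*((-17*(-19)*(-21))/(697168809/368227819)) = -48 + 8*((323*(-21))*(368227819/697168809)) = -48 + 8*(-6783*368227819/697168809) = -48 + 8*(-832563098759/232389603) = -48 - 6660504790072/232389603 = -6671659491016/232389603 ≈ -28709.)
s + n = -6671659491016/232389603 + 45341 = 3865117498607/232389603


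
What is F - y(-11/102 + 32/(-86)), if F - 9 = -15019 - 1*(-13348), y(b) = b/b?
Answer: -1663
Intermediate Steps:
y(b) = 1
F = -1662 (F = 9 + (-15019 - 1*(-13348)) = 9 + (-15019 + 13348) = 9 - 1671 = -1662)
F - y(-11/102 + 32/(-86)) = -1662 - 1*1 = -1662 - 1 = -1663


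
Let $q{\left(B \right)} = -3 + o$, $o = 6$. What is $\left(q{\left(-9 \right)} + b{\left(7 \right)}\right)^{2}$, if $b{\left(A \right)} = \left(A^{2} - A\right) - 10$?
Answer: $1225$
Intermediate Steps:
$b{\left(A \right)} = -10 + A^{2} - A$
$q{\left(B \right)} = 3$ ($q{\left(B \right)} = -3 + 6 = 3$)
$\left(q{\left(-9 \right)} + b{\left(7 \right)}\right)^{2} = \left(3 - \left(17 - 49\right)\right)^{2} = \left(3 - -32\right)^{2} = \left(3 + 32\right)^{2} = 35^{2} = 1225$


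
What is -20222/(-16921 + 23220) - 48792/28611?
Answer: -295304150/60073563 ≈ -4.9157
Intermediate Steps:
-20222/(-16921 + 23220) - 48792/28611 = -20222/6299 - 48792*1/28611 = -20222*1/6299 - 16264/9537 = -20222/6299 - 16264/9537 = -295304150/60073563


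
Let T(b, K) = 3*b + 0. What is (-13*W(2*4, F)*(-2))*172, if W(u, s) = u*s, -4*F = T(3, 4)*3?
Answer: -241488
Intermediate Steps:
T(b, K) = 3*b
F = -27/4 (F = -3*3*3/4 = -9*3/4 = -¼*27 = -27/4 ≈ -6.7500)
W(u, s) = s*u
(-13*W(2*4, F)*(-2))*172 = (-(-351)*2*4/4*(-2))*172 = (-(-351)*8/4*(-2))*172 = (-13*(-54)*(-2))*172 = (702*(-2))*172 = -1404*172 = -241488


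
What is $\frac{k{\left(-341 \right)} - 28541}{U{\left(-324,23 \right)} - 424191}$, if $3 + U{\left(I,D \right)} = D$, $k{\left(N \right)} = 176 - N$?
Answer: $\frac{28024}{424171} \approx 0.066068$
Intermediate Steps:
$U{\left(I,D \right)} = -3 + D$
$\frac{k{\left(-341 \right)} - 28541}{U{\left(-324,23 \right)} - 424191} = \frac{\left(176 - -341\right) - 28541}{\left(-3 + 23\right) - 424191} = \frac{\left(176 + 341\right) - 28541}{20 - 424191} = \frac{517 - 28541}{-424171} = \left(-28024\right) \left(- \frac{1}{424171}\right) = \frac{28024}{424171}$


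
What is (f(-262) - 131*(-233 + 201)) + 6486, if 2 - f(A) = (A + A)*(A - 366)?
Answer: -318392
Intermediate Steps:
f(A) = 2 - 2*A*(-366 + A) (f(A) = 2 - (A + A)*(A - 366) = 2 - 2*A*(-366 + A))
(f(-262) - 131*(-233 + 201)) + 6486 = ((2 - 2*(-262)² + 732*(-262)) - 131*(-233 + 201)) + 6486 = ((2 - 2*68644 - 191784) - 131*(-32)) + 6486 = ((2 - 137288 - 191784) + 4192) + 6486 = (-329070 + 4192) + 6486 = -324878 + 6486 = -318392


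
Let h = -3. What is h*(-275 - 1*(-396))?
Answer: -363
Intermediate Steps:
h*(-275 - 1*(-396)) = -3*(-275 - 1*(-396)) = -3*(-275 + 396) = -3*121 = -363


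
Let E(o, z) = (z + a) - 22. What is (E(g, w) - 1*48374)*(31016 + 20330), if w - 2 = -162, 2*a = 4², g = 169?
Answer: -2492745608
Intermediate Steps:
a = 8 (a = (½)*4² = (½)*16 = 8)
w = -160 (w = 2 - 162 = -160)
E(o, z) = -14 + z (E(o, z) = (z + 8) - 22 = (8 + z) - 22 = -14 + z)
(E(g, w) - 1*48374)*(31016 + 20330) = ((-14 - 160) - 1*48374)*(31016 + 20330) = (-174 - 48374)*51346 = -48548*51346 = -2492745608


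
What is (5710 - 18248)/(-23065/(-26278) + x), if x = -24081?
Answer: 47067652/90396779 ≈ 0.52068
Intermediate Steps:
(5710 - 18248)/(-23065/(-26278) + x) = (5710 - 18248)/(-23065/(-26278) - 24081) = -12538/(-23065*(-1/26278) - 24081) = -12538/(3295/3754 - 24081) = -12538/(-90396779/3754) = -12538*(-3754/90396779) = 47067652/90396779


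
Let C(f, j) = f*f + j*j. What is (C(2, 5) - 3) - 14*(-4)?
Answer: 82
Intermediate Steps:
C(f, j) = f**2 + j**2
(C(2, 5) - 3) - 14*(-4) = ((2**2 + 5**2) - 3) - 14*(-4) = ((4 + 25) - 3) + 56 = (29 - 3) + 56 = 26 + 56 = 82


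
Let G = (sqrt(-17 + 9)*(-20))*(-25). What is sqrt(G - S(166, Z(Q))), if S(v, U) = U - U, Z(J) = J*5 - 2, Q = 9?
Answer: 10*2**(3/4)*sqrt(5)*sqrt(I) ≈ 26.591 + 26.591*I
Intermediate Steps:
Z(J) = -2 + 5*J (Z(J) = 5*J - 2 = -2 + 5*J)
S(v, U) = 0
G = 1000*I*sqrt(2) (G = (sqrt(-8)*(-20))*(-25) = ((2*I*sqrt(2))*(-20))*(-25) = -40*I*sqrt(2)*(-25) = 1000*I*sqrt(2) ≈ 1414.2*I)
sqrt(G - S(166, Z(Q))) = sqrt(1000*I*sqrt(2) - 1*0) = sqrt(1000*I*sqrt(2) + 0) = sqrt(1000*I*sqrt(2)) = 10*2**(3/4)*sqrt(5)*sqrt(I)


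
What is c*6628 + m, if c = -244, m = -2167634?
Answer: -3784866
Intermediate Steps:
c*6628 + m = -244*6628 - 2167634 = -1617232 - 2167634 = -3784866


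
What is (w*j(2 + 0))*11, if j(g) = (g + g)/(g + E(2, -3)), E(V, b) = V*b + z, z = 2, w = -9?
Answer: 198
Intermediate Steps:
E(V, b) = 2 + V*b (E(V, b) = V*b + 2 = 2 + V*b)
j(g) = 2*g/(-4 + g) (j(g) = (g + g)/(g + (2 + 2*(-3))) = (2*g)/(g + (2 - 6)) = (2*g)/(g - 4) = (2*g)/(-4 + g) = 2*g/(-4 + g))
(w*j(2 + 0))*11 = -18*(2 + 0)/(-4 + (2 + 0))*11 = -18*2/(-4 + 2)*11 = -18*2/(-2)*11 = -18*2*(-1)/2*11 = -9*(-2)*11 = 18*11 = 198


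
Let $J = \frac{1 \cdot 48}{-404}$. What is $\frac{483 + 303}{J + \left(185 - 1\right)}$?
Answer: $\frac{39693}{9286} \approx 4.2745$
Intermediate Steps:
$J = - \frac{12}{101}$ ($J = 48 \left(- \frac{1}{404}\right) = - \frac{12}{101} \approx -0.11881$)
$\frac{483 + 303}{J + \left(185 - 1\right)} = \frac{483 + 303}{- \frac{12}{101} + \left(185 - 1\right)} = \frac{786}{- \frac{12}{101} + \left(185 - 1\right)} = \frac{786}{- \frac{12}{101} + 184} = \frac{786}{\frac{18572}{101}} = 786 \cdot \frac{101}{18572} = \frac{39693}{9286}$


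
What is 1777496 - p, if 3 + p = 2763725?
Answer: -986226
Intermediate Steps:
p = 2763722 (p = -3 + 2763725 = 2763722)
1777496 - p = 1777496 - 1*2763722 = 1777496 - 2763722 = -986226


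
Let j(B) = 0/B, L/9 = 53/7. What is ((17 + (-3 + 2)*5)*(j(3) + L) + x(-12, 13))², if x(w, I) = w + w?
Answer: 30869136/49 ≈ 6.2998e+5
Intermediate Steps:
x(w, I) = 2*w
L = 477/7 (L = 9*(53/7) = 477/7 ≈ 68.143)
j(B) = 0
((17 + (-3 + 2)*5)*(j(3) + L) + x(-12, 13))² = ((17 + (-3 + 2)*5)*(0 + 477/7) + 2*(-12))² = ((17 - 1*5)*(477/7) - 24)² = ((17 - 5)*(477/7) - 24)² = (12*(477/7) - 24)² = (5724/7 - 24)² = (5556/7)² = 30869136/49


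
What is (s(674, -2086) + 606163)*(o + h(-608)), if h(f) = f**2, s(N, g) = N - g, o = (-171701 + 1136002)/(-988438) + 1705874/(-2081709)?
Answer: 66166603401298135279663/293948611506 ≈ 2.2510e+11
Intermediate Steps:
o = -3693544755221/2057640280542 (o = 964301*(-1/988438) + 1705874*(-1/2081709) = -964301/988438 - 1705874/2081709 = -3693544755221/2057640280542 ≈ -1.7950)
(s(674, -2086) + 606163)*(o + h(-608)) = ((674 - 1*(-2086)) + 606163)*(-3693544755221/2057640280542 + (-608)**2) = ((674 + 2086) + 606163)*(-3693544755221/2057640280542 + 369664) = (2760 + 606163)*(760631843121522667/2057640280542) = 608923*(760631843121522667/2057640280542) = 66166603401298135279663/293948611506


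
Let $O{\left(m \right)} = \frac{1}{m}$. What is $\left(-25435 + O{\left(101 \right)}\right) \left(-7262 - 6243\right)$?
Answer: $\frac{34693453670}{101} \approx 3.435 \cdot 10^{8}$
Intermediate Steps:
$\left(-25435 + O{\left(101 \right)}\right) \left(-7262 - 6243\right) = \left(-25435 + \frac{1}{101}\right) \left(-7262 - 6243\right) = \left(-25435 + \frac{1}{101}\right) \left(-13505\right) = \left(- \frac{2568934}{101}\right) \left(-13505\right) = \frac{34693453670}{101}$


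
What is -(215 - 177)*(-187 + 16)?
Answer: 6498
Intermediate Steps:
-(215 - 177)*(-187 + 16) = -38*(-171) = -1*(-6498) = 6498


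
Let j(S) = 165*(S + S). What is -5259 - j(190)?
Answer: -67959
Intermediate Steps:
j(S) = 330*S (j(S) = 165*(2*S) = 330*S)
-5259 - j(190) = -5259 - 330*190 = -5259 - 1*62700 = -5259 - 62700 = -67959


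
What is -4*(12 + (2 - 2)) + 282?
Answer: 234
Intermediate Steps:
-4*(12 + (2 - 2)) + 282 = -4*(12 + 0) + 282 = -4*12 + 282 = -48 + 282 = 234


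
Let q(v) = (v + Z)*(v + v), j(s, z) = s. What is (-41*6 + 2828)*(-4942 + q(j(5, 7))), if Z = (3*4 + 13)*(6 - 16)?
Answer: -19086144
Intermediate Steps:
Z = -250 (Z = (12 + 13)*(-10) = 25*(-10) = -250)
q(v) = 2*v*(-250 + v) (q(v) = (v - 250)*(v + v) = (-250 + v)*(2*v) = 2*v*(-250 + v))
(-41*6 + 2828)*(-4942 + q(j(5, 7))) = (-41*6 + 2828)*(-4942 + 2*5*(-250 + 5)) = (-246 + 2828)*(-4942 + 2*5*(-245)) = 2582*(-4942 - 2450) = 2582*(-7392) = -19086144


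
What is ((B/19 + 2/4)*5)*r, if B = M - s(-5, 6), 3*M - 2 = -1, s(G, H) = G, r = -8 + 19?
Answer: 4895/114 ≈ 42.939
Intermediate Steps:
r = 11
M = 1/3 (M = 2/3 + (1/3)*(-1) = 2/3 - 1/3 = 1/3 ≈ 0.33333)
B = 16/3 (B = 1/3 - 1*(-5) = 1/3 + 5 = 16/3 ≈ 5.3333)
((B/19 + 2/4)*5)*r = (((16/3)/19 + 2/4)*5)*11 = (((16/3)*(1/19) + 2*(1/4))*5)*11 = ((16/57 + 1/2)*5)*11 = ((89/114)*5)*11 = (445/114)*11 = 4895/114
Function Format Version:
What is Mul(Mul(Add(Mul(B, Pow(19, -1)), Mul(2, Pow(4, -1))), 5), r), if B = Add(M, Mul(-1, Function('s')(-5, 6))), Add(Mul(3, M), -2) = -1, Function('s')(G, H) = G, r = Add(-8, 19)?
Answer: Rational(4895, 114) ≈ 42.939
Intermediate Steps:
r = 11
M = Rational(1, 3) (M = Add(Rational(2, 3), Mul(Rational(1, 3), -1)) = Add(Rational(2, 3), Rational(-1, 3)) = Rational(1, 3) ≈ 0.33333)
B = Rational(16, 3) (B = Add(Rational(1, 3), Mul(-1, -5)) = Add(Rational(1, 3), 5) = Rational(16, 3) ≈ 5.3333)
Mul(Mul(Add(Mul(B, Pow(19, -1)), Mul(2, Pow(4, -1))), 5), r) = Mul(Mul(Add(Mul(Rational(16, 3), Pow(19, -1)), Mul(2, Pow(4, -1))), 5), 11) = Mul(Mul(Add(Mul(Rational(16, 3), Rational(1, 19)), Mul(2, Rational(1, 4))), 5), 11) = Mul(Mul(Add(Rational(16, 57), Rational(1, 2)), 5), 11) = Mul(Mul(Rational(89, 114), 5), 11) = Mul(Rational(445, 114), 11) = Rational(4895, 114)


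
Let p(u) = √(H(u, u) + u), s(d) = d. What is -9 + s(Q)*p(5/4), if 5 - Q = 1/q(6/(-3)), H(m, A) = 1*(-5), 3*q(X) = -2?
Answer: -9 + 13*I*√15/4 ≈ -9.0 + 12.587*I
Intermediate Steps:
q(X) = -⅔ (q(X) = (⅓)*(-2) = -⅔)
H(m, A) = -5
Q = 13/2 (Q = 5 - 1/(-⅔) = 5 - 1*(-3/2) = 5 + 3/2 = 13/2 ≈ 6.5000)
p(u) = √(-5 + u)
-9 + s(Q)*p(5/4) = -9 + 13*√(-5 + 5/4)/2 = -9 + 13*√(-15/4)/2 = -9 + 13*(I*√15/2)/2 = -9 + 13*I*√15/4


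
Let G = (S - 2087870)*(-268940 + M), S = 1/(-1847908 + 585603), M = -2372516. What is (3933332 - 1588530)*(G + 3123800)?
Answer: 16323660706875210813208912/1262305 ≈ 1.2932e+19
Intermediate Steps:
S = -1/1262305 (S = 1/(-1262305) = -1/1262305 ≈ -7.9220e-7)
G = 6961633204372591056/1262305 (G = (-1/1262305 - 2087870)*(-268940 - 2372516) = -2635528740351/1262305*(-2641456) = 6961633204372591056/1262305 ≈ 5.5150e+12)
(3933332 - 1588530)*(G + 3123800) = (3933332 - 1588530)*(6961633204372591056/1262305 + 3123800) = 2344802*(6961637147560950056/1262305) = 16323660706875210813208912/1262305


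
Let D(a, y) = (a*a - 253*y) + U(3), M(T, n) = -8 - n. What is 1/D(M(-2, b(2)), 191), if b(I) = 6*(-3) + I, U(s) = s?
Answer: -1/48256 ≈ -2.0723e-5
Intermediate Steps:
b(I) = -18 + I
D(a, y) = 3 + a² - 253*y (D(a, y) = (a*a - 253*y) + 3 = (a² - 253*y) + 3 = 3 + a² - 253*y)
1/D(M(-2, b(2)), 191) = 1/(3 + (-8 - (-18 + 2))² - 253*191) = 1/(3 + (-8 - 1*(-16))² - 48323) = 1/(3 + (-8 + 16)² - 48323) = 1/(3 + 8² - 48323) = 1/(3 + 64 - 48323) = 1/(-48256) = -1/48256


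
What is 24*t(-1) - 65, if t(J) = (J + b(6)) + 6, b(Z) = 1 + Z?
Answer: 223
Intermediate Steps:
t(J) = 13 + J (t(J) = (J + (1 + 6)) + 6 = (J + 7) + 6 = (7 + J) + 6 = 13 + J)
24*t(-1) - 65 = 24*(13 - 1) - 65 = 24*12 - 65 = 288 - 65 = 223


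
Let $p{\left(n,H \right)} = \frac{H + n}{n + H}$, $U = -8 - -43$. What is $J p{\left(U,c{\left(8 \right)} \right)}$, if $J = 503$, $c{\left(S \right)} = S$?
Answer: $503$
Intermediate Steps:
$U = 35$ ($U = -8 + 43 = 35$)
$p{\left(n,H \right)} = 1$ ($p{\left(n,H \right)} = \frac{H + n}{H + n} = 1$)
$J p{\left(U,c{\left(8 \right)} \right)} = 503 \cdot 1 = 503$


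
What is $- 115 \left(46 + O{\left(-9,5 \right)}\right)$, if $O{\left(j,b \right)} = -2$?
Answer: $-5060$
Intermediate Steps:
$- 115 \left(46 + O{\left(-9,5 \right)}\right) = - 115 \left(46 - 2\right) = \left(-115\right) 44 = -5060$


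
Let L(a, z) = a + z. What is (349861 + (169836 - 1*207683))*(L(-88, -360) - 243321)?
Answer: -76059340766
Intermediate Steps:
(349861 + (169836 - 1*207683))*(L(-88, -360) - 243321) = (349861 + (169836 - 1*207683))*((-88 - 360) - 243321) = (349861 + (169836 - 207683))*(-448 - 243321) = (349861 - 37847)*(-243769) = 312014*(-243769) = -76059340766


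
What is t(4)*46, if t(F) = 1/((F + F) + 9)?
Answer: 46/17 ≈ 2.7059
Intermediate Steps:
t(F) = 1/(9 + 2*F) (t(F) = 1/(2*F + 9) = 1/(9 + 2*F))
t(4)*46 = 46/(9 + 2*4) = 46/(9 + 8) = 46/17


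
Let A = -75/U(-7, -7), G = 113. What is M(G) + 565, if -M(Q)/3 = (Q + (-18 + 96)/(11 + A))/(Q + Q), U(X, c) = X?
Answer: 9677857/17176 ≈ 563.45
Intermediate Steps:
A = 75/7 (A = -75/(-7) = -75*(-⅐) = 75/7 ≈ 10.714)
M(Q) = -3*(273/76 + Q)/(2*Q) (M(Q) = -3*(Q + (-18 + 96)/(11 + 75/7))/(Q + Q) = -3*(Q + 78/(152/7))/(2*Q) = -3*(Q + 78*(7/152))*1/(2*Q) = -3*(Q + 273/76)*1/(2*Q) = -3*(273/76 + Q)*1/(2*Q) = -3*(273/76 + Q)/(2*Q))
M(G) + 565 = (3/152)*(-273 - 76*113)/113 + 565 = (3/152)*(1/113)*(-273 - 8588) + 565 = (3/152)*(1/113)*(-8861) + 565 = -26583/17176 + 565 = 9677857/17176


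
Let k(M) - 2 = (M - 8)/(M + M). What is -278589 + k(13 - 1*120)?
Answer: -59617503/214 ≈ -2.7859e+5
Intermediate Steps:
k(M) = 2 + (-8 + M)/(2*M) (k(M) = 2 + (M - 8)/(M + M) = 2 + (-8 + M)/((2*M)) = 2 + (-8 + M)*(1/(2*M)) = 2 + (-8 + M)/(2*M))
-278589 + k(13 - 1*120) = -278589 + (5/2 - 4/(13 - 1*120)) = -278589 + (5/2 - 4/(13 - 120)) = -278589 + (5/2 - 4/(-107)) = -278589 + (5/2 - 4*(-1/107)) = -278589 + (5/2 + 4/107) = -278589 + 543/214 = -59617503/214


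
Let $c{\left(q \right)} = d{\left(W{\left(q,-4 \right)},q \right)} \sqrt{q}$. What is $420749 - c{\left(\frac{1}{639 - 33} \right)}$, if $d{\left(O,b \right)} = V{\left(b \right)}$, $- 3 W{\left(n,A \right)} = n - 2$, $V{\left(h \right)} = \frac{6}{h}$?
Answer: $420749 - 6 \sqrt{606} \approx 4.206 \cdot 10^{5}$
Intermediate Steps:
$W{\left(n,A \right)} = \frac{2}{3} - \frac{n}{3}$ ($W{\left(n,A \right)} = - \frac{n - 2}{3} = - \frac{-2 + n}{3} = \frac{2}{3} - \frac{n}{3}$)
$d{\left(O,b \right)} = \frac{6}{b}$
$c{\left(q \right)} = \frac{6}{\sqrt{q}}$ ($c{\left(q \right)} = \frac{6}{q} \sqrt{q} = \frac{6}{\sqrt{q}}$)
$420749 - c{\left(\frac{1}{639 - 33} \right)} = 420749 - \frac{6}{\frac{1}{\sqrt{639 - 33}}} = 420749 - \frac{6}{\frac{1}{606} \sqrt{606}} = 420749 - 6 \frac{1}{\sqrt{\frac{1}{606}}} = 420749 - 6 \sqrt{606}$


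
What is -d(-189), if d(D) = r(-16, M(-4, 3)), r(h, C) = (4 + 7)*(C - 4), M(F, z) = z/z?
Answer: 33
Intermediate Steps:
M(F, z) = 1
r(h, C) = -44 + 11*C (r(h, C) = 11*(-4 + C) = -44 + 11*C)
d(D) = -33 (d(D) = -44 + 11*1 = -44 + 11 = -33)
-d(-189) = -1*(-33) = 33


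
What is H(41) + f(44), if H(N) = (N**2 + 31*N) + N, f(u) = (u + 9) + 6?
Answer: 3052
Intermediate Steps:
f(u) = 15 + u (f(u) = (9 + u) + 6 = 15 + u)
H(N) = N**2 + 32*N
H(41) + f(44) = 41*(32 + 41) + (15 + 44) = 41*73 + 59 = 2993 + 59 = 3052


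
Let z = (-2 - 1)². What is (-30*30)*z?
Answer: -8100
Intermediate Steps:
z = 9 (z = (-3)² = 9)
(-30*30)*z = -30*30*9 = -900*9 = -8100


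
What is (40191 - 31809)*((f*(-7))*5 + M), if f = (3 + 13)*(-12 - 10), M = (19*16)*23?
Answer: 161873184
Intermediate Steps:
M = 6992 (M = 304*23 = 6992)
f = -352 (f = 16*(-22) = -352)
(40191 - 31809)*((f*(-7))*5 + M) = (40191 - 31809)*(-352*(-7)*5 + 6992) = 8382*(2464*5 + 6992) = 8382*(12320 + 6992) = 8382*19312 = 161873184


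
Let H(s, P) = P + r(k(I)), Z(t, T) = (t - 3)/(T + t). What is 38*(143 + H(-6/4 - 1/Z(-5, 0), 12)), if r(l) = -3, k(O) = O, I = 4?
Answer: 5776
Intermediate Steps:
Z(t, T) = (-3 + t)/(T + t)
H(s, P) = -3 + P (H(s, P) = P - 3 = -3 + P)
38*(143 + H(-6/4 - 1/Z(-5, 0), 12)) = 38*(143 + (-3 + 12)) = 38*(143 + 9) = 38*152 = 5776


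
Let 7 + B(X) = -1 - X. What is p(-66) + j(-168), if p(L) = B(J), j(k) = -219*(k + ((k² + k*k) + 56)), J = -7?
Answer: -12337585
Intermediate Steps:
j(k) = -12264 - 438*k² - 219*k (j(k) = -219*(k + ((k² + k²) + 56)) = -219*(k + (2*k² + 56)) = -219*(k + (56 + 2*k²)) = -219*(56 + k + 2*k²) = -12264 - 438*k² - 219*k)
B(X) = -8 - X (B(X) = -7 + (-1 - X) = -8 - X)
p(L) = -1 (p(L) = -8 - 1*(-7) = -8 + 7 = -1)
p(-66) + j(-168) = -1 + (-12264 - 438*(-168)² - 219*(-168)) = -1 + (-12264 - 438*28224 + 36792) = -1 + (-12264 - 12362112 + 36792) = -1 - 12337584 = -12337585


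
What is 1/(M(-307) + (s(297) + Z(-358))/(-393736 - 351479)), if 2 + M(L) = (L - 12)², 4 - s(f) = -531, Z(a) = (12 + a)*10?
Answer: 49681/5055489074 ≈ 9.8271e-6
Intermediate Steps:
Z(a) = 120 + 10*a
s(f) = 535 (s(f) = 4 - 1*(-531) = 4 + 531 = 535)
M(L) = -2 + (-12 + L)² (M(L) = -2 + (L - 12)² = -2 + (-12 + L)²)
1/(M(-307) + (s(297) + Z(-358))/(-393736 - 351479)) = 1/((-2 + (-12 - 307)²) + (535 + (120 + 10*(-358)))/(-393736 - 351479)) = 1/((-2 + (-319)²) + (535 + (120 - 3580))/(-745215)) = 1/((-2 + 101761) + (535 - 3460)*(-1/745215)) = 1/(101759 - 2925*(-1/745215)) = 1/(101759 + 195/49681) = 1/(5055489074/49681) = 49681/5055489074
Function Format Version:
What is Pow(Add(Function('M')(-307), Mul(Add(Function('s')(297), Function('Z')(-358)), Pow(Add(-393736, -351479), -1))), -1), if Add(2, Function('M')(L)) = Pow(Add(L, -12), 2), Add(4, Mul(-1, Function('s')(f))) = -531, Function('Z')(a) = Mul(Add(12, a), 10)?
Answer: Rational(49681, 5055489074) ≈ 9.8271e-6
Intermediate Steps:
Function('Z')(a) = Add(120, Mul(10, a))
Function('s')(f) = 535 (Function('s')(f) = Add(4, Mul(-1, -531)) = Add(4, 531) = 535)
Function('M')(L) = Add(-2, Pow(Add(-12, L), 2)) (Function('M')(L) = Add(-2, Pow(Add(L, -12), 2)) = Add(-2, Pow(Add(-12, L), 2)))
Pow(Add(Function('M')(-307), Mul(Add(Function('s')(297), Function('Z')(-358)), Pow(Add(-393736, -351479), -1))), -1) = Pow(Add(Add(-2, Pow(Add(-12, -307), 2)), Mul(Add(535, Add(120, Mul(10, -358))), Pow(Add(-393736, -351479), -1))), -1) = Pow(Add(Add(-2, Pow(-319, 2)), Mul(Add(535, Add(120, -3580)), Pow(-745215, -1))), -1) = Pow(Add(Add(-2, 101761), Mul(Add(535, -3460), Rational(-1, 745215))), -1) = Pow(Add(101759, Mul(-2925, Rational(-1, 745215))), -1) = Pow(Add(101759, Rational(195, 49681)), -1) = Pow(Rational(5055489074, 49681), -1) = Rational(49681, 5055489074)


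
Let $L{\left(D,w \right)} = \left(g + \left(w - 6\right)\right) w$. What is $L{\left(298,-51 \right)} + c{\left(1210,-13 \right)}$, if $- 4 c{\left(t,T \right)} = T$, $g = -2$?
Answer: $\frac{12049}{4} \approx 3012.3$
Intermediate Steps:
$c{\left(t,T \right)} = - \frac{T}{4}$
$L{\left(D,w \right)} = w \left(-8 + w\right)$ ($L{\left(D,w \right)} = \left(-2 + \left(w - 6\right)\right) w = \left(-2 + \left(-6 + w\right)\right) w = \left(-8 + w\right) w = w \left(-8 + w\right)$)
$L{\left(298,-51 \right)} + c{\left(1210,-13 \right)} = - 51 \left(-8 - 51\right) - - \frac{13}{4} = \left(-51\right) \left(-59\right) + \frac{13}{4} = 3009 + \frac{13}{4} = \frac{12049}{4}$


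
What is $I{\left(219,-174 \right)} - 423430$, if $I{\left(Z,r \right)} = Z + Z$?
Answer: $-422992$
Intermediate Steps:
$I{\left(Z,r \right)} = 2 Z$
$I{\left(219,-174 \right)} - 423430 = 2 \cdot 219 - 423430 = 438 - 423430 = -422992$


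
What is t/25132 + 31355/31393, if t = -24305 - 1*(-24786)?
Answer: 803113893/788968876 ≈ 1.0179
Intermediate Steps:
t = 481 (t = -24305 + 24786 = 481)
t/25132 + 31355/31393 = 481/25132 + 31355/31393 = 803113893/788968876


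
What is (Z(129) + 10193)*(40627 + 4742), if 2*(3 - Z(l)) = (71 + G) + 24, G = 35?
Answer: 459633339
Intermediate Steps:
Z(l) = -62 (Z(l) = 3 - ((71 + 35) + 24)/2 = 3 - (106 + 24)/2 = 3 - ½*130 = 3 - 65 = -62)
(Z(129) + 10193)*(40627 + 4742) = (-62 + 10193)*(40627 + 4742) = 10131*45369 = 459633339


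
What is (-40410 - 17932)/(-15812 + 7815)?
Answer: 58342/7997 ≈ 7.2955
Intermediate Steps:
(-40410 - 17932)/(-15812 + 7815) = -58342/(-7997) = -58342*(-1/7997) = 58342/7997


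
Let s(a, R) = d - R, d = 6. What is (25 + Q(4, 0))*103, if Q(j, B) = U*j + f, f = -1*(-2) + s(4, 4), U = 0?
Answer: 2987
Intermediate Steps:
s(a, R) = 6 - R
f = 4 (f = -1*(-2) + (6 - 1*4) = 2 + (6 - 4) = 2 + 2 = 4)
Q(j, B) = 4 (Q(j, B) = 0*j + 4 = 0 + 4 = 4)
(25 + Q(4, 0))*103 = (25 + 4)*103 = 29*103 = 2987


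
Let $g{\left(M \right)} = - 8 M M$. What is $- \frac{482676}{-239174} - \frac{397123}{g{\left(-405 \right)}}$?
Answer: $\frac{364174471801}{156922061400} \approx 2.3207$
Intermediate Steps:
$g{\left(M \right)} = - 8 M^{2}$
$- \frac{482676}{-239174} - \frac{397123}{g{\left(-405 \right)}} = - \frac{482676}{-239174} - \frac{397123}{\left(-8\right) \left(-405\right)^{2}} = \left(-482676\right) \left(- \frac{1}{239174}\right) - \frac{397123}{\left(-8\right) 164025} = \frac{241338}{119587} - \frac{397123}{-1312200} = \frac{241338}{119587} - - \frac{397123}{1312200} = \frac{241338}{119587} + \frac{397123}{1312200} = \frac{364174471801}{156922061400}$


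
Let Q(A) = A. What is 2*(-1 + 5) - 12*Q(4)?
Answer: -40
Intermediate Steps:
2*(-1 + 5) - 12*Q(4) = 2*(-1 + 5) - 12*4 = 2*4 - 48 = 8 - 48 = -40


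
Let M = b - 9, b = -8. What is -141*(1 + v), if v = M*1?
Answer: 2256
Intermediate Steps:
M = -17 (M = -8 - 9 = -17)
v = -17 (v = -17*1 = -17)
-141*(1 + v) = -141*(1 - 17) = -141*(-16) = 2256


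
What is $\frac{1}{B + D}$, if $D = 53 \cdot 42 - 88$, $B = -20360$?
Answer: $- \frac{1}{18222} \approx -5.4879 \cdot 10^{-5}$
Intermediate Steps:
$D = 2138$ ($D = 2226 - 88 = 2138$)
$\frac{1}{B + D} = \frac{1}{-20360 + 2138} = \frac{1}{-18222} = - \frac{1}{18222}$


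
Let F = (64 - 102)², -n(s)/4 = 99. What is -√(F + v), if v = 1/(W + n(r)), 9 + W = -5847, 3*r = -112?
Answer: -√14110587381/3126 ≈ -38.000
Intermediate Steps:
r = -112/3 (r = (⅓)*(-112) = -112/3 ≈ -37.333)
n(s) = -396 (n(s) = -4*99 = -396)
W = -5856 (W = -9 - 5847 = -5856)
F = 1444 (F = (-38)² = 1444)
v = -1/6252 (v = 1/(-5856 - 396) = 1/(-6252) = -1/6252 ≈ -0.00015995)
-√(F + v) = -√(1444 - 1/6252) = -√(9027887/6252) = -√14110587381/3126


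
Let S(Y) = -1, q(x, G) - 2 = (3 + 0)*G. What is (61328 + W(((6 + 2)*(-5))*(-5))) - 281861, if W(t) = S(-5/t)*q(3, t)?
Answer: -221135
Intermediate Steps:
q(x, G) = 2 + 3*G (q(x, G) = 2 + (3 + 0)*G = 2 + 3*G)
W(t) = -2 - 3*t (W(t) = -(2 + 3*t) = -2 - 3*t)
(61328 + W(((6 + 2)*(-5))*(-5))) - 281861 = (61328 + (-2 - 3*(6 + 2)*(-5)*(-5))) - 281861 = (61328 + (-2 - 3*8*(-5)*(-5))) - 281861 = (61328 + (-2 - (-120)*(-5))) - 281861 = (61328 + (-2 - 3*200)) - 281861 = (61328 + (-2 - 600)) - 281861 = (61328 - 602) - 281861 = 60726 - 281861 = -221135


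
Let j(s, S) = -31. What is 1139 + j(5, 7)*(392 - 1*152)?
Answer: -6301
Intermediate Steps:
1139 + j(5, 7)*(392 - 1*152) = 1139 - 31*(392 - 1*152) = 1139 - 31*(392 - 152) = 1139 - 31*240 = 1139 - 7440 = -6301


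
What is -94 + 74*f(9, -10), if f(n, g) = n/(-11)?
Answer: -1700/11 ≈ -154.55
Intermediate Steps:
f(n, g) = -n/11 (f(n, g) = n*(-1/11) = -n/11)
-94 + 74*f(9, -10) = -94 + 74*(-1/11*9) = -94 + 74*(-9/11) = -94 - 666/11 = -1700/11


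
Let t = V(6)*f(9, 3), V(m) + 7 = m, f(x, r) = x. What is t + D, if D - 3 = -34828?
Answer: -34834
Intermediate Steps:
D = -34825 (D = 3 - 34828 = -34825)
V(m) = -7 + m
t = -9 (t = (-7 + 6)*9 = -1*9 = -9)
t + D = -9 - 34825 = -34834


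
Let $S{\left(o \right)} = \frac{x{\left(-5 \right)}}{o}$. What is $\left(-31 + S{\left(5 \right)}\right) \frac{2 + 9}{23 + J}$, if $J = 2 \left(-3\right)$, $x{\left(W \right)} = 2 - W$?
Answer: $- \frac{1628}{85} \approx -19.153$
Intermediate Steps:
$J = -6$
$S{\left(o \right)} = \frac{7}{o}$ ($S{\left(o \right)} = \frac{2 - -5}{o} = \frac{2 + 5}{o} = \frac{7}{o}$)
$\left(-31 + S{\left(5 \right)}\right) \frac{2 + 9}{23 + J} = \left(-31 + \frac{7}{5}\right) \frac{2 + 9}{23 - 6} = \left(-31 + 7 \cdot \frac{1}{5}\right) \frac{11}{17} = \left(-31 + \frac{7}{5}\right) 11 \cdot \frac{1}{17} = \left(- \frac{148}{5}\right) \frac{11}{17} = - \frac{1628}{85}$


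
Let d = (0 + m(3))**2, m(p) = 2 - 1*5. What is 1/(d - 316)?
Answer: -1/307 ≈ -0.0032573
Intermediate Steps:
m(p) = -3 (m(p) = 2 - 5 = -3)
d = 9 (d = (0 - 3)**2 = (-3)**2 = 9)
1/(d - 316) = 1/(9 - 316) = 1/(-307) = -1/307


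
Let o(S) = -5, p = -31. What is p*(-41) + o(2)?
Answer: 1266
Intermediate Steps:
p*(-41) + o(2) = -31*(-41) - 5 = 1271 - 5 = 1266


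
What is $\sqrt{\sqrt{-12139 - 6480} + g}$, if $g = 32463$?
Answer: $\sqrt{32463 + i \sqrt{18619}} \approx 180.18 + 0.3787 i$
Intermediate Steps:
$\sqrt{\sqrt{-12139 - 6480} + g} = \sqrt{\sqrt{-12139 - 6480} + 32463} = \sqrt{\sqrt{-18619} + 32463} = \sqrt{i \sqrt{18619} + 32463} = \sqrt{32463 + i \sqrt{18619}}$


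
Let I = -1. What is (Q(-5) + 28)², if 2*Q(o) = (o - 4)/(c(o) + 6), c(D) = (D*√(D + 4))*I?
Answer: 11301019/14884 + 75645*I/3721 ≈ 759.27 + 20.329*I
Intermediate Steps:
c(D) = -D*√(4 + D) (c(D) = (D*√(D + 4))*(-1) = (D*√(4 + D))*(-1) = -D*√(4 + D))
Q(o) = (-4 + o)/(2*(6 - o*√(4 + o))) (Q(o) = ((o - 4)/(-o*√(4 + o) + 6))/2 = ((-4 + o)/(6 - o*√(4 + o)))/2 = (-4 + o)/(2*(6 - o*√(4 + o))))
(Q(-5) + 28)² = ((-4 - 5)/(2*(6 - 1*(-5)*√(4 - 5))) + 28)² = ((½)*(-9)/(6 - 1*(-5)*√(-1)) + 28)² = ((½)*(-9)/(6 - 1*(-5)*I) + 28)² = ((½)*(-9)/(6 + 5*I) + 28)² = ((½)*((6 - 5*I)/61)*(-9) + 28)² = ((-27/61 + 45*I/122) + 28)² = (1681/61 + 45*I/122)²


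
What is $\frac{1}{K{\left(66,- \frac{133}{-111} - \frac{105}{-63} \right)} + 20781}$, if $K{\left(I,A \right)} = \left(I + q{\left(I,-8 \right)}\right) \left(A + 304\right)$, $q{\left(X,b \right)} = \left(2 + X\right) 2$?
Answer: $\frac{37}{3062405} \approx 1.2082 \cdot 10^{-5}$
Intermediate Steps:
$q{\left(X,b \right)} = 4 + 2 X$
$K{\left(I,A \right)} = \left(4 + 3 I\right) \left(304 + A\right)$ ($K{\left(I,A \right)} = \left(I + \left(4 + 2 I\right)\right) \left(A + 304\right) = \left(4 + 3 I\right) \left(304 + A\right)$)
$\frac{1}{K{\left(66,- \frac{133}{-111} - \frac{105}{-63} \right)} + 20781} = \frac{1}{\left(1216 + 4 \left(- \frac{133}{-111} - \frac{105}{-63}\right) + 912 \cdot 66 + 3 \left(- \frac{133}{-111} - \frac{105}{-63}\right) 66\right) + 20781} = \frac{1}{\left(1216 + 4 \left(\left(-133\right) \left(- \frac{1}{111}\right) - - \frac{5}{3}\right) + 60192 + 3 \left(\left(-133\right) \left(- \frac{1}{111}\right) - - \frac{5}{3}\right) 66\right) + 20781} = \frac{1}{\left(1216 + 4 \left(\frac{133}{111} + \frac{5}{3}\right) + 60192 + 3 \left(\frac{133}{111} + \frac{5}{3}\right) 66\right) + 20781} = \frac{1}{\left(1216 + 4 \cdot \frac{106}{37} + 60192 + 3 \cdot \frac{106}{37} \cdot 66\right) + 20781} = \frac{1}{\left(1216 + \frac{424}{37} + 60192 + \frac{20988}{37}\right) + 20781} = \frac{1}{\frac{2293508}{37} + 20781} = \frac{1}{\frac{3062405}{37}} = \frac{37}{3062405}$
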